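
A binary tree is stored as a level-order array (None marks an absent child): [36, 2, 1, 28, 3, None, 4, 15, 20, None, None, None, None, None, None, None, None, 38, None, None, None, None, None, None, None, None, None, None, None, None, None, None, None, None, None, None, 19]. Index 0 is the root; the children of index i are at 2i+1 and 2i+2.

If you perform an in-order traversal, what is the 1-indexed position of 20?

5

In-order visits the left subtree, then the node, then the right subtree.
At 36: go left to 2.
  At 2: go left to 28.
    At 28: go left to 15.
      15 is a leaf — visit 15.
    Visit 28.
    At 28: go right to 20.
      At 20: go left to 38.
        At 38: no left child.
        Visit 38.
        At 38: go right to 19.
          19 is a leaf — visit 19.
      Visit 20.
      At 20: no right child.
  Visit 2.
  At 2: go right to 3.
    3 is a leaf — visit 3.
Visit 36.
At 36: go right to 1.
  At 1: no left child.
  Visit 1.
  At 1: go right to 4.
    4 is a leaf — visit 4.
Full in-order sequence: 15, 28, 38, 19, 20, 2, 3, 36, 1, 4.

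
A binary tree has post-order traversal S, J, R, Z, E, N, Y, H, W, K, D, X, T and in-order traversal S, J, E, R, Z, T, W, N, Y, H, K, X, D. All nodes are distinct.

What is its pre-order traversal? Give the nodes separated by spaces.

T E J S Z R X K W H Y N D

The last element of post-order is the root; it splits in-order into left and right subtrees.
Root T: left subtree has 5 nodes {S, J, E, R, Z}, right has 7 {W, N, Y, H, K, X, D}.
  Root E: left subtree has 2 nodes {S, J}, right has 2 {R, Z}.
    Root J: left subtree has 1 node {S}, right has 0 { }.
    Root Z: left subtree has 1 node {R}, right has 0 { }.
  Root X: left subtree has 5 nodes {W, N, Y, H, K}, right has 1 {D}.
    Root K: left subtree has 4 nodes {W, N, Y, H}, right has 0 { }.
      Root W: left subtree has 0 nodes { }, right has 3 {N, Y, H}.
        Root H: left subtree has 2 nodes {N, Y}, right has 0 { }.
          Root Y: left subtree has 1 node {N}, right has 0 { }.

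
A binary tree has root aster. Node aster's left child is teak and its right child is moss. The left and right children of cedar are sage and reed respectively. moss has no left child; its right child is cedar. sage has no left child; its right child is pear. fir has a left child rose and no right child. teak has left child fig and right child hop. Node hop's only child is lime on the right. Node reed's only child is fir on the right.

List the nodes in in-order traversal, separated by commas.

In-order visits the left subtree, then the node, then the right subtree.
At aster: go left to teak.
  At teak: go left to fig.
    fig is a leaf — visit fig.
  Visit teak.
  At teak: go right to hop.
    At hop: no left child.
    Visit hop.
    At hop: go right to lime.
      lime is a leaf — visit lime.
Visit aster.
At aster: go right to moss.
  At moss: no left child.
  Visit moss.
  At moss: go right to cedar.
    At cedar: go left to sage.
      At sage: no left child.
      Visit sage.
      At sage: go right to pear.
        pear is a leaf — visit pear.
    Visit cedar.
    At cedar: go right to reed.
      At reed: no left child.
      Visit reed.
      At reed: go right to fir.
        At fir: go left to rose.
          rose is a leaf — visit rose.
        Visit fir.
        At fir: no right child.

fig, teak, hop, lime, aster, moss, sage, pear, cedar, reed, rose, fir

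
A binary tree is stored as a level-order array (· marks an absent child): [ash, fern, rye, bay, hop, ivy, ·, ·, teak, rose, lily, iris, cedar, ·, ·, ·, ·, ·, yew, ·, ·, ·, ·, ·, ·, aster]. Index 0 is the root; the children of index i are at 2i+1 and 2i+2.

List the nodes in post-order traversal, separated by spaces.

yew teak bay rose lily hop fern iris aster cedar ivy rye ash

Post-order visits the left subtree, then the right subtree, then the node.
At ash: go left to fern.
  At fern: go left to bay.
    At bay: no left child.
    At bay: go right to teak.
      At teak: no left child.
      At teak: go right to yew.
        yew is a leaf — visit yew.
      Visit teak.
    Visit bay.
  At fern: go right to hop.
    At hop: go left to rose.
      rose is a leaf — visit rose.
    At hop: go right to lily.
      lily is a leaf — visit lily.
    Visit hop.
  Visit fern.
At ash: go right to rye.
  At rye: go left to ivy.
    At ivy: go left to iris.
      iris is a leaf — visit iris.
    At ivy: go right to cedar.
      At cedar: go left to aster.
        aster is a leaf — visit aster.
      At cedar: no right child.
      Visit cedar.
    Visit ivy.
  At rye: no right child.
  Visit rye.
Visit ash.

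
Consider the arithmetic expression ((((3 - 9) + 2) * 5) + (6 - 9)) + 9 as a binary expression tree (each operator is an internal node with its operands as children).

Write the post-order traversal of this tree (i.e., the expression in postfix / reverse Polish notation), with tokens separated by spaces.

Post-order on an expression tree gives postfix notation: for each operator, emit left operand, right operand, then the operator.

3 9 - 2 + 5 * 6 9 - + 9 +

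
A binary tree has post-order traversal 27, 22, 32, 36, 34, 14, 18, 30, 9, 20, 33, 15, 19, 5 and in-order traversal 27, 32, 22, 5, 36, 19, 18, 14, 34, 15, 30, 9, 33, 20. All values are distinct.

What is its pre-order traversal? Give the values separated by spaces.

The last element of post-order is the root; it splits in-order into left and right subtrees.
Root 5: left subtree has 3 nodes {27, 32, 22}, right has 10 {36, 19, 18, 14, 34, 15, 30, 9, 33, 20}.
  Root 32: left subtree has 1 node {27}, right has 1 {22}.
  Root 19: left subtree has 1 node {36}, right has 8 {18, 14, 34, 15, 30, 9, 33, 20}.
    Root 15: left subtree has 3 nodes {18, 14, 34}, right has 4 {30, 9, 33, 20}.
      Root 18: left subtree has 0 nodes { }, right has 2 {14, 34}.
        Root 14: left subtree has 0 nodes { }, right has 1 {34}.
      Root 33: left subtree has 2 nodes {30, 9}, right has 1 {20}.
        Root 9: left subtree has 1 node {30}, right has 0 { }.

5 32 27 22 19 36 15 18 14 34 33 9 30 20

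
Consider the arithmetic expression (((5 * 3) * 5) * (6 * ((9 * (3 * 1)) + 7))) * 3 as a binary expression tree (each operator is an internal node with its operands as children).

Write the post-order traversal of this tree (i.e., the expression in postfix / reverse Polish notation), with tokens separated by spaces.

Post-order on an expression tree gives postfix notation: for each operator, emit left operand, right operand, then the operator.

5 3 * 5 * 6 9 3 1 * * 7 + * * 3 *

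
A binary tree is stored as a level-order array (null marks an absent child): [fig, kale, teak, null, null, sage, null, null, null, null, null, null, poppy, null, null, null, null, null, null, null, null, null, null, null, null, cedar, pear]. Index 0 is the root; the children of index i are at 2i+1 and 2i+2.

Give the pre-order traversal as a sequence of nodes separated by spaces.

fig kale teak sage poppy cedar pear

Pre-order visits the node, then its left subtree, then its right subtree.
Visit fig.
At fig: go left to kale.
  kale is a leaf — visit kale.
At fig: go right to teak.
  Visit teak.
  At teak: go left to sage.
    Visit sage.
    At sage: no left child.
    At sage: go right to poppy.
      Visit poppy.
      At poppy: go left to cedar.
        cedar is a leaf — visit cedar.
      At poppy: go right to pear.
        pear is a leaf — visit pear.
  At teak: no right child.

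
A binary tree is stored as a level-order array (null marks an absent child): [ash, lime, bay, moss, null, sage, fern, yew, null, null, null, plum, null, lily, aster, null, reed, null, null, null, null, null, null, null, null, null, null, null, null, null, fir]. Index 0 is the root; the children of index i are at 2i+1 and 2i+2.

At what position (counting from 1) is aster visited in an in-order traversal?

11

In-order visits the left subtree, then the node, then the right subtree.
At ash: go left to lime.
  At lime: go left to moss.
    At moss: go left to yew.
      At yew: no left child.
      Visit yew.
      At yew: go right to reed.
        reed is a leaf — visit reed.
    Visit moss.
    At moss: no right child.
  Visit lime.
  At lime: no right child.
Visit ash.
At ash: go right to bay.
  At bay: go left to sage.
    At sage: go left to plum.
      plum is a leaf — visit plum.
    Visit sage.
    At sage: no right child.
  Visit bay.
  At bay: go right to fern.
    At fern: go left to lily.
      lily is a leaf — visit lily.
    Visit fern.
    At fern: go right to aster.
      At aster: no left child.
      Visit aster.
      At aster: go right to fir.
        fir is a leaf — visit fir.
Full in-order sequence: yew, reed, moss, lime, ash, plum, sage, bay, lily, fern, aster, fir.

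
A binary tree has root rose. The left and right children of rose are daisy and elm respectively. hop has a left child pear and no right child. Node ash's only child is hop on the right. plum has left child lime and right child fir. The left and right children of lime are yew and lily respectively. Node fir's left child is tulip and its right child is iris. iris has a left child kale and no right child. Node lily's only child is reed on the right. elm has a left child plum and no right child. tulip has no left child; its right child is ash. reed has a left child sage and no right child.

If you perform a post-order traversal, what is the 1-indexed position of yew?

2

Post-order visits the left subtree, then the right subtree, then the node.
At rose: go left to daisy.
  daisy is a leaf — visit daisy.
At rose: go right to elm.
  At elm: go left to plum.
    At plum: go left to lime.
      At lime: go left to yew.
        yew is a leaf — visit yew.
      At lime: go right to lily.
        At lily: no left child.
        At lily: go right to reed.
          At reed: go left to sage.
            sage is a leaf — visit sage.
          At reed: no right child.
          Visit reed.
        Visit lily.
      Visit lime.
    At plum: go right to fir.
      At fir: go left to tulip.
        At tulip: no left child.
        At tulip: go right to ash.
          At ash: no left child.
          At ash: go right to hop.
            At hop: go left to pear.
              pear is a leaf — visit pear.
            At hop: no right child.
            Visit hop.
          Visit ash.
        Visit tulip.
      At fir: go right to iris.
        At iris: go left to kale.
          kale is a leaf — visit kale.
        At iris: no right child.
        Visit iris.
      Visit fir.
    Visit plum.
  At elm: no right child.
  Visit elm.
Visit rose.
Full post-order sequence: daisy, yew, sage, reed, lily, lime, pear, hop, ash, tulip, kale, iris, fir, plum, elm, rose.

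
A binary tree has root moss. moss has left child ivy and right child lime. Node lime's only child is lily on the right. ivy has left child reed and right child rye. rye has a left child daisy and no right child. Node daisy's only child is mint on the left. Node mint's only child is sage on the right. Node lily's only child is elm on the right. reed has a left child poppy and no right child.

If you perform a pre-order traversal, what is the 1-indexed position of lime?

Pre-order visits the node, then its left subtree, then its right subtree.
Visit moss.
At moss: go left to ivy.
  Visit ivy.
  At ivy: go left to reed.
    Visit reed.
    At reed: go left to poppy.
      poppy is a leaf — visit poppy.
    At reed: no right child.
  At ivy: go right to rye.
    Visit rye.
    At rye: go left to daisy.
      Visit daisy.
      At daisy: go left to mint.
        Visit mint.
        At mint: no left child.
        At mint: go right to sage.
          sage is a leaf — visit sage.
      At daisy: no right child.
    At rye: no right child.
At moss: go right to lime.
  Visit lime.
  At lime: no left child.
  At lime: go right to lily.
    Visit lily.
    At lily: no left child.
    At lily: go right to elm.
      elm is a leaf — visit elm.
Full pre-order sequence: moss, ivy, reed, poppy, rye, daisy, mint, sage, lime, lily, elm.

9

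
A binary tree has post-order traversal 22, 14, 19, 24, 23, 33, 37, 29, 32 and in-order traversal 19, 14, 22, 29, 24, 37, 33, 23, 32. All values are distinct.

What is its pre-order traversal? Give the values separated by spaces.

The last element of post-order is the root; it splits in-order into left and right subtrees.
Root 32: left subtree has 8 nodes {19, 14, 22, 29, 24, 37, 33, 23}, right has 0 { }.
  Root 29: left subtree has 3 nodes {19, 14, 22}, right has 4 {24, 37, 33, 23}.
    Root 19: left subtree has 0 nodes { }, right has 2 {14, 22}.
      Root 14: left subtree has 0 nodes { }, right has 1 {22}.
    Root 37: left subtree has 1 node {24}, right has 2 {33, 23}.
      Root 33: left subtree has 0 nodes { }, right has 1 {23}.

32 29 19 14 22 37 24 33 23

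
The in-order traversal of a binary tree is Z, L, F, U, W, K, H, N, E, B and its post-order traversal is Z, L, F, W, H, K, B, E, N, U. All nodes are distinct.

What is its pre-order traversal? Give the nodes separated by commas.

The last element of post-order is the root; it splits in-order into left and right subtrees.
Root U: left subtree has 3 nodes {Z, L, F}, right has 6 {W, K, H, N, E, B}.
  Root F: left subtree has 2 nodes {Z, L}, right has 0 { }.
    Root L: left subtree has 1 node {Z}, right has 0 { }.
  Root N: left subtree has 3 nodes {W, K, H}, right has 2 {E, B}.
    Root K: left subtree has 1 node {W}, right has 1 {H}.
    Root E: left subtree has 0 nodes { }, right has 1 {B}.

U, F, L, Z, N, K, W, H, E, B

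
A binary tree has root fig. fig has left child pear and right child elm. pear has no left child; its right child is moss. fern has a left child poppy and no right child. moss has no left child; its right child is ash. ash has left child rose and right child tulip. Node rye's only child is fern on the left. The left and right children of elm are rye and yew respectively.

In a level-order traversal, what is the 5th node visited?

Level-order visits nodes level by level from the root, left to right within each level.
Level 0: fig
Level 1: pear, elm
Level 2: moss, rye, yew
Level 3: ash, fern
Level 4: rose, tulip, poppy
Full level-order sequence: fig, pear, elm, moss, rye, yew, ash, fern, rose, tulip, poppy.

rye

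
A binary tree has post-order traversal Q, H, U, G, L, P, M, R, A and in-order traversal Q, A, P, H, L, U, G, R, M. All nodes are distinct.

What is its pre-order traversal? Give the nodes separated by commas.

The last element of post-order is the root; it splits in-order into left and right subtrees.
Root A: left subtree has 1 node {Q}, right has 7 {P, H, L, U, G, R, M}.
  Root R: left subtree has 5 nodes {P, H, L, U, G}, right has 1 {M}.
    Root P: left subtree has 0 nodes { }, right has 4 {H, L, U, G}.
      Root L: left subtree has 1 node {H}, right has 2 {U, G}.
        Root G: left subtree has 1 node {U}, right has 0 { }.

A, Q, R, P, L, H, G, U, M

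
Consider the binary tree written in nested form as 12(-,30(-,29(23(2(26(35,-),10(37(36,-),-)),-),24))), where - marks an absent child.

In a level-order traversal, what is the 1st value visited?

Level-order visits nodes level by level from the root, left to right within each level.
Level 0: 12
Level 1: 30
Level 2: 29
Level 3: 23, 24
Level 4: 2
Level 5: 26, 10
Level 6: 35, 37
Level 7: 36
Full level-order sequence: 12, 30, 29, 23, 24, 2, 26, 10, 35, 37, 36.

12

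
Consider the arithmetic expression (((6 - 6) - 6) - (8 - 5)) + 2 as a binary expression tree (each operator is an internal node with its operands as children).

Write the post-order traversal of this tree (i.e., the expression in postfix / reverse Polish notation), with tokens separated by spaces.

Post-order on an expression tree gives postfix notation: for each operator, emit left operand, right operand, then the operator.

6 6 - 6 - 8 5 - - 2 +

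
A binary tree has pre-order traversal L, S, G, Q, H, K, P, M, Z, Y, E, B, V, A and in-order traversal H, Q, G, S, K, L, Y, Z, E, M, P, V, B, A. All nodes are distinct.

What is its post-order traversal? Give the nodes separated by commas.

H, Q, G, K, S, Y, E, Z, M, V, A, B, P, L

The first element of pre-order is the root; it splits in-order into left and right subtrees.
Root L: left subtree has 5 nodes {H, Q, G, S, K}, right has 8 {Y, Z, E, M, P, V, B, A}.
  Root S: left subtree has 3 nodes {H, Q, G}, right has 1 {K}.
    Root G: left subtree has 2 nodes {H, Q}, right has 0 { }.
      Root Q: left subtree has 1 node {H}, right has 0 { }.
  Root P: left subtree has 4 nodes {Y, Z, E, M}, right has 3 {V, B, A}.
    Root M: left subtree has 3 nodes {Y, Z, E}, right has 0 { }.
      Root Z: left subtree has 1 node {Y}, right has 1 {E}.
    Root B: left subtree has 1 node {V}, right has 1 {A}.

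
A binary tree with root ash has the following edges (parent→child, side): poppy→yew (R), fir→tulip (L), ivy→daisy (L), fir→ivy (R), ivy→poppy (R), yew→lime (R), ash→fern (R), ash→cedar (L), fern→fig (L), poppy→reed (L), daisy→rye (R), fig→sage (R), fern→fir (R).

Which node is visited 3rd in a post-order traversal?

Post-order visits the left subtree, then the right subtree, then the node.
At ash: go left to cedar.
  cedar is a leaf — visit cedar.
At ash: go right to fern.
  At fern: go left to fig.
    At fig: no left child.
    At fig: go right to sage.
      sage is a leaf — visit sage.
    Visit fig.
  At fern: go right to fir.
    At fir: go left to tulip.
      tulip is a leaf — visit tulip.
    At fir: go right to ivy.
      At ivy: go left to daisy.
        At daisy: no left child.
        At daisy: go right to rye.
          rye is a leaf — visit rye.
        Visit daisy.
      At ivy: go right to poppy.
        At poppy: go left to reed.
          reed is a leaf — visit reed.
        At poppy: go right to yew.
          At yew: no left child.
          At yew: go right to lime.
            lime is a leaf — visit lime.
          Visit yew.
        Visit poppy.
      Visit ivy.
    Visit fir.
  Visit fern.
Visit ash.
Full post-order sequence: cedar, sage, fig, tulip, rye, daisy, reed, lime, yew, poppy, ivy, fir, fern, ash.

fig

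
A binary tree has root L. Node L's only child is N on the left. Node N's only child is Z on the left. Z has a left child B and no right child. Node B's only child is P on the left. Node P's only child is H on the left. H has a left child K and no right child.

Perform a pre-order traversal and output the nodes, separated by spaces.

Pre-order visits the node, then its left subtree, then its right subtree.
Visit L.
At L: go left to N.
  Visit N.
  At N: go left to Z.
    Visit Z.
    At Z: go left to B.
      Visit B.
      At B: go left to P.
        Visit P.
        At P: go left to H.
          Visit H.
          At H: go left to K.
            K is a leaf — visit K.
          At H: no right child.
        At P: no right child.
      At B: no right child.
    At Z: no right child.
  At N: no right child.
At L: no right child.

L N Z B P H K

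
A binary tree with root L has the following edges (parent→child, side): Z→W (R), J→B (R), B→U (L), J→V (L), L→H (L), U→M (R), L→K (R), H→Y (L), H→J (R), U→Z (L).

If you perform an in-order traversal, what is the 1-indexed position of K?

In-order visits the left subtree, then the node, then the right subtree.
At L: go left to H.
  At H: go left to Y.
    Y is a leaf — visit Y.
  Visit H.
  At H: go right to J.
    At J: go left to V.
      V is a leaf — visit V.
    Visit J.
    At J: go right to B.
      At B: go left to U.
        At U: go left to Z.
          At Z: no left child.
          Visit Z.
          At Z: go right to W.
            W is a leaf — visit W.
        Visit U.
        At U: go right to M.
          M is a leaf — visit M.
      Visit B.
      At B: no right child.
Visit L.
At L: go right to K.
  K is a leaf — visit K.
Full in-order sequence: Y, H, V, J, Z, W, U, M, B, L, K.

11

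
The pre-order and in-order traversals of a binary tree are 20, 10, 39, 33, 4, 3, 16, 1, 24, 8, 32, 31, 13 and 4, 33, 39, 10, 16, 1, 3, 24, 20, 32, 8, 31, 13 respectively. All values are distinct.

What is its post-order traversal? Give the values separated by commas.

The first element of pre-order is the root; it splits in-order into left and right subtrees.
Root 20: left subtree has 8 nodes {4, 33, 39, 10, 16, 1, 3, 24}, right has 4 {32, 8, 31, 13}.
  Root 10: left subtree has 3 nodes {4, 33, 39}, right has 4 {16, 1, 3, 24}.
    Root 39: left subtree has 2 nodes {4, 33}, right has 0 { }.
      Root 33: left subtree has 1 node {4}, right has 0 { }.
    Root 3: left subtree has 2 nodes {16, 1}, right has 1 {24}.
      Root 16: left subtree has 0 nodes { }, right has 1 {1}.
  Root 8: left subtree has 1 node {32}, right has 2 {31, 13}.
    Root 31: left subtree has 0 nodes { }, right has 1 {13}.

4, 33, 39, 1, 16, 24, 3, 10, 32, 13, 31, 8, 20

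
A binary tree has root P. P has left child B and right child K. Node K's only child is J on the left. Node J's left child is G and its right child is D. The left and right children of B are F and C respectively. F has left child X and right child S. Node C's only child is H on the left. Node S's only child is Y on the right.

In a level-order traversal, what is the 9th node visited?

H

Level-order visits nodes level by level from the root, left to right within each level.
Level 0: P
Level 1: B, K
Level 2: F, C, J
Level 3: X, S, H, G, D
Level 4: Y
Full level-order sequence: P, B, K, F, C, J, X, S, H, G, D, Y.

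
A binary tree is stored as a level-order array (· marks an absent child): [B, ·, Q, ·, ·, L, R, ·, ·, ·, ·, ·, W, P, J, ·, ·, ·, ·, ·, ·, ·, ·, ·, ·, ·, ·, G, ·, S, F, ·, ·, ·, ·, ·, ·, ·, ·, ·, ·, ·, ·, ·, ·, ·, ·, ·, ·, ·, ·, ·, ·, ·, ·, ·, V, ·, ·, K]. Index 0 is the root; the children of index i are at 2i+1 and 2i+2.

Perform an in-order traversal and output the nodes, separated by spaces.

In-order visits the left subtree, then the node, then the right subtree.
At B: no left child.
Visit B.
At B: go right to Q.
  At Q: go left to L.
    At L: no left child.
    Visit L.
    At L: go right to W.
      W is a leaf — visit W.
  Visit Q.
  At Q: go right to R.
    At R: go left to P.
      At P: go left to G.
        At G: no left child.
        Visit G.
        At G: go right to V.
          V is a leaf — visit V.
      Visit P.
      At P: no right child.
    Visit R.
    At R: go right to J.
      At J: go left to S.
        At S: go left to K.
          K is a leaf — visit K.
        Visit S.
        At S: no right child.
      Visit J.
      At J: go right to F.
        F is a leaf — visit F.

B L W Q G V P R K S J F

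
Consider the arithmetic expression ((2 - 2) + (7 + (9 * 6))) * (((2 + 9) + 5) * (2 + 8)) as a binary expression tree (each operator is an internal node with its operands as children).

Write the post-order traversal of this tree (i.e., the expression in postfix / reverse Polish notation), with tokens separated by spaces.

Post-order on an expression tree gives postfix notation: for each operator, emit left operand, right operand, then the operator.

2 2 - 7 9 6 * + + 2 9 + 5 + 2 8 + * *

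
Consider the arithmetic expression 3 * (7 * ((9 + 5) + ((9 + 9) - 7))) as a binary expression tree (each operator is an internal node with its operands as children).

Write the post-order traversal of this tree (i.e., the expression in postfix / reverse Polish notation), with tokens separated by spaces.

3 7 9 5 + 9 9 + 7 - + * *

Post-order on an expression tree gives postfix notation: for each operator, emit left operand, right operand, then the operator.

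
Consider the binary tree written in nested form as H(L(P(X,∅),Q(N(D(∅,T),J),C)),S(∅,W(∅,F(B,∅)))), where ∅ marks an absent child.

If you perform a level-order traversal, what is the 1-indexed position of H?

Level-order visits nodes level by level from the root, left to right within each level.
Level 0: H
Level 1: L, S
Level 2: P, Q, W
Level 3: X, N, C, F
Level 4: D, J, B
Level 5: T
Full level-order sequence: H, L, S, P, Q, W, X, N, C, F, D, J, B, T.

1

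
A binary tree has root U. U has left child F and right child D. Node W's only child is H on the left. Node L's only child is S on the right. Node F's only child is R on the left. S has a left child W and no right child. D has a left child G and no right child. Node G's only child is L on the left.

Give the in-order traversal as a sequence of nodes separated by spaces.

In-order visits the left subtree, then the node, then the right subtree.
At U: go left to F.
  At F: go left to R.
    R is a leaf — visit R.
  Visit F.
  At F: no right child.
Visit U.
At U: go right to D.
  At D: go left to G.
    At G: go left to L.
      At L: no left child.
      Visit L.
      At L: go right to S.
        At S: go left to W.
          At W: go left to H.
            H is a leaf — visit H.
          Visit W.
          At W: no right child.
        Visit S.
        At S: no right child.
    Visit G.
    At G: no right child.
  Visit D.
  At D: no right child.

R F U L H W S G D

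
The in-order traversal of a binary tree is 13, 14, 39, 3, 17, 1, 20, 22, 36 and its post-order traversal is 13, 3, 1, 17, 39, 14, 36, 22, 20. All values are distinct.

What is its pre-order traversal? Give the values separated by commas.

The last element of post-order is the root; it splits in-order into left and right subtrees.
Root 20: left subtree has 6 nodes {13, 14, 39, 3, 17, 1}, right has 2 {22, 36}.
  Root 14: left subtree has 1 node {13}, right has 4 {39, 3, 17, 1}.
    Root 39: left subtree has 0 nodes { }, right has 3 {3, 17, 1}.
      Root 17: left subtree has 1 node {3}, right has 1 {1}.
  Root 22: left subtree has 0 nodes { }, right has 1 {36}.

20, 14, 13, 39, 17, 3, 1, 22, 36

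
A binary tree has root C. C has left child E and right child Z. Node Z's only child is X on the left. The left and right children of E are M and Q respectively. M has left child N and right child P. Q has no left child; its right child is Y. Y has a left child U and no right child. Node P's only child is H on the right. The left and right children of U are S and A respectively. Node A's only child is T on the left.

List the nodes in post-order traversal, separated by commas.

N, H, P, M, S, T, A, U, Y, Q, E, X, Z, C

Post-order visits the left subtree, then the right subtree, then the node.
At C: go left to E.
  At E: go left to M.
    At M: go left to N.
      N is a leaf — visit N.
    At M: go right to P.
      At P: no left child.
      At P: go right to H.
        H is a leaf — visit H.
      Visit P.
    Visit M.
  At E: go right to Q.
    At Q: no left child.
    At Q: go right to Y.
      At Y: go left to U.
        At U: go left to S.
          S is a leaf — visit S.
        At U: go right to A.
          At A: go left to T.
            T is a leaf — visit T.
          At A: no right child.
          Visit A.
        Visit U.
      At Y: no right child.
      Visit Y.
    Visit Q.
  Visit E.
At C: go right to Z.
  At Z: go left to X.
    X is a leaf — visit X.
  At Z: no right child.
  Visit Z.
Visit C.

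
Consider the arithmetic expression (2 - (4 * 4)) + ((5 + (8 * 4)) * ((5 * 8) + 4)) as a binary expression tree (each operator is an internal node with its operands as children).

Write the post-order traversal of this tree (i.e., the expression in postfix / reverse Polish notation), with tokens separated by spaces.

Post-order on an expression tree gives postfix notation: for each operator, emit left operand, right operand, then the operator.

2 4 4 * - 5 8 4 * + 5 8 * 4 + * +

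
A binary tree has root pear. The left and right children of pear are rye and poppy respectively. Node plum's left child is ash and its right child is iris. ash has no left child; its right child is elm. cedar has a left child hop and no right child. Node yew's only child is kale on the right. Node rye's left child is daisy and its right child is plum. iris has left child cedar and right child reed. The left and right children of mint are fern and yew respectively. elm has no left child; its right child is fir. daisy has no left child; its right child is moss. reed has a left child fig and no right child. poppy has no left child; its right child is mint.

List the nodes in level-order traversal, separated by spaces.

pear rye poppy daisy plum mint moss ash iris fern yew elm cedar reed kale fir hop fig

Level-order visits nodes level by level from the root, left to right within each level.
Level 0: pear
Level 1: rye, poppy
Level 2: daisy, plum, mint
Level 3: moss, ash, iris, fern, yew
Level 4: elm, cedar, reed, kale
Level 5: fir, hop, fig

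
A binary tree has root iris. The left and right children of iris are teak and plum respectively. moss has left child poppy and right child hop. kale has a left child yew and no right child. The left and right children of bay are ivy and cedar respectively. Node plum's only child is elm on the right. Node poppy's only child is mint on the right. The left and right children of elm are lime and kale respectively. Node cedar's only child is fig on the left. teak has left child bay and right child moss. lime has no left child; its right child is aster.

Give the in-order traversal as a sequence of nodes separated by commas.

In-order visits the left subtree, then the node, then the right subtree.
At iris: go left to teak.
  At teak: go left to bay.
    At bay: go left to ivy.
      ivy is a leaf — visit ivy.
    Visit bay.
    At bay: go right to cedar.
      At cedar: go left to fig.
        fig is a leaf — visit fig.
      Visit cedar.
      At cedar: no right child.
  Visit teak.
  At teak: go right to moss.
    At moss: go left to poppy.
      At poppy: no left child.
      Visit poppy.
      At poppy: go right to mint.
        mint is a leaf — visit mint.
    Visit moss.
    At moss: go right to hop.
      hop is a leaf — visit hop.
Visit iris.
At iris: go right to plum.
  At plum: no left child.
  Visit plum.
  At plum: go right to elm.
    At elm: go left to lime.
      At lime: no left child.
      Visit lime.
      At lime: go right to aster.
        aster is a leaf — visit aster.
    Visit elm.
    At elm: go right to kale.
      At kale: go left to yew.
        yew is a leaf — visit yew.
      Visit kale.
      At kale: no right child.

ivy, bay, fig, cedar, teak, poppy, mint, moss, hop, iris, plum, lime, aster, elm, yew, kale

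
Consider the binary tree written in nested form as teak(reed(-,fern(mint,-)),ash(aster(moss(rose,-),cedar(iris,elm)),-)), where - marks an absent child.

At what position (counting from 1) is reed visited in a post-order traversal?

Post-order visits the left subtree, then the right subtree, then the node.
At teak: go left to reed.
  At reed: no left child.
  At reed: go right to fern.
    At fern: go left to mint.
      mint is a leaf — visit mint.
    At fern: no right child.
    Visit fern.
  Visit reed.
At teak: go right to ash.
  At ash: go left to aster.
    At aster: go left to moss.
      At moss: go left to rose.
        rose is a leaf — visit rose.
      At moss: no right child.
      Visit moss.
    At aster: go right to cedar.
      At cedar: go left to iris.
        iris is a leaf — visit iris.
      At cedar: go right to elm.
        elm is a leaf — visit elm.
      Visit cedar.
    Visit aster.
  At ash: no right child.
  Visit ash.
Visit teak.
Full post-order sequence: mint, fern, reed, rose, moss, iris, elm, cedar, aster, ash, teak.

3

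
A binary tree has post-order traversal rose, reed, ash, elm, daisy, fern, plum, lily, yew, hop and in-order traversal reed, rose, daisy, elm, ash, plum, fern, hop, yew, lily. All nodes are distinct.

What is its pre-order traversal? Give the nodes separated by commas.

hop, plum, daisy, reed, rose, elm, ash, fern, yew, lily

The last element of post-order is the root; it splits in-order into left and right subtrees.
Root hop: left subtree has 7 nodes {reed, rose, daisy, elm, ash, plum, fern}, right has 2 {yew, lily}.
  Root plum: left subtree has 5 nodes {reed, rose, daisy, elm, ash}, right has 1 {fern}.
    Root daisy: left subtree has 2 nodes {reed, rose}, right has 2 {elm, ash}.
      Root reed: left subtree has 0 nodes { }, right has 1 {rose}.
      Root elm: left subtree has 0 nodes { }, right has 1 {ash}.
  Root yew: left subtree has 0 nodes { }, right has 1 {lily}.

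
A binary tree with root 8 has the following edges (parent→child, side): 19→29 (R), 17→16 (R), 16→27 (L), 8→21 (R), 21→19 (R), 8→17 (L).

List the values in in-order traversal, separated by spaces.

In-order visits the left subtree, then the node, then the right subtree.
At 8: go left to 17.
  At 17: no left child.
  Visit 17.
  At 17: go right to 16.
    At 16: go left to 27.
      27 is a leaf — visit 27.
    Visit 16.
    At 16: no right child.
Visit 8.
At 8: go right to 21.
  At 21: no left child.
  Visit 21.
  At 21: go right to 19.
    At 19: no left child.
    Visit 19.
    At 19: go right to 29.
      29 is a leaf — visit 29.

17 27 16 8 21 19 29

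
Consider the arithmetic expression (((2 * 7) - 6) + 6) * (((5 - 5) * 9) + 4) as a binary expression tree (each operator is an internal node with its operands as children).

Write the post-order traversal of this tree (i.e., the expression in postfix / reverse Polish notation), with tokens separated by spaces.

2 7 * 6 - 6 + 5 5 - 9 * 4 + *

Post-order on an expression tree gives postfix notation: for each operator, emit left operand, right operand, then the operator.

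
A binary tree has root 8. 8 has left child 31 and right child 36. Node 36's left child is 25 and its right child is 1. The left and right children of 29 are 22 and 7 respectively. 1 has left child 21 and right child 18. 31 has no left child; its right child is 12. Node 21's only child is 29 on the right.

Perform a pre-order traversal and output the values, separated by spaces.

8 31 12 36 25 1 21 29 22 7 18

Pre-order visits the node, then its left subtree, then its right subtree.
Visit 8.
At 8: go left to 31.
  Visit 31.
  At 31: no left child.
  At 31: go right to 12.
    12 is a leaf — visit 12.
At 8: go right to 36.
  Visit 36.
  At 36: go left to 25.
    25 is a leaf — visit 25.
  At 36: go right to 1.
    Visit 1.
    At 1: go left to 21.
      Visit 21.
      At 21: no left child.
      At 21: go right to 29.
        Visit 29.
        At 29: go left to 22.
          22 is a leaf — visit 22.
        At 29: go right to 7.
          7 is a leaf — visit 7.
    At 1: go right to 18.
      18 is a leaf — visit 18.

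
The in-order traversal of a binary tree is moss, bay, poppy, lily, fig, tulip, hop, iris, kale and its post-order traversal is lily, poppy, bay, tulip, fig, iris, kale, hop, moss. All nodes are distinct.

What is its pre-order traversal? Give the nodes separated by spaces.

The last element of post-order is the root; it splits in-order into left and right subtrees.
Root moss: left subtree has 0 nodes { }, right has 8 {bay, poppy, lily, fig, tulip, hop, iris, kale}.
  Root hop: left subtree has 5 nodes {bay, poppy, lily, fig, tulip}, right has 2 {iris, kale}.
    Root fig: left subtree has 3 nodes {bay, poppy, lily}, right has 1 {tulip}.
      Root bay: left subtree has 0 nodes { }, right has 2 {poppy, lily}.
        Root poppy: left subtree has 0 nodes { }, right has 1 {lily}.
    Root kale: left subtree has 1 node {iris}, right has 0 { }.

moss hop fig bay poppy lily tulip kale iris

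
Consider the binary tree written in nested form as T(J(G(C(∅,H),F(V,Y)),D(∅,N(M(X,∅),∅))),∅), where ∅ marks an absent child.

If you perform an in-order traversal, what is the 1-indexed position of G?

In-order visits the left subtree, then the node, then the right subtree.
At T: go left to J.
  At J: go left to G.
    At G: go left to C.
      At C: no left child.
      Visit C.
      At C: go right to H.
        H is a leaf — visit H.
    Visit G.
    At G: go right to F.
      At F: go left to V.
        V is a leaf — visit V.
      Visit F.
      At F: go right to Y.
        Y is a leaf — visit Y.
  Visit J.
  At J: go right to D.
    At D: no left child.
    Visit D.
    At D: go right to N.
      At N: go left to M.
        At M: go left to X.
          X is a leaf — visit X.
        Visit M.
        At M: no right child.
      Visit N.
      At N: no right child.
Visit T.
At T: no right child.
Full in-order sequence: C, H, G, V, F, Y, J, D, X, M, N, T.

3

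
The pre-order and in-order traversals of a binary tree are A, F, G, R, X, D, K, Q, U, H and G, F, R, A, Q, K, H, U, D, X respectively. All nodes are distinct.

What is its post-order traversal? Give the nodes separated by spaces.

The first element of pre-order is the root; it splits in-order into left and right subtrees.
Root A: left subtree has 3 nodes {G, F, R}, right has 6 {Q, K, H, U, D, X}.
  Root F: left subtree has 1 node {G}, right has 1 {R}.
  Root X: left subtree has 5 nodes {Q, K, H, U, D}, right has 0 { }.
    Root D: left subtree has 4 nodes {Q, K, H, U}, right has 0 { }.
      Root K: left subtree has 1 node {Q}, right has 2 {H, U}.
        Root U: left subtree has 1 node {H}, right has 0 { }.

G R F Q H U K D X A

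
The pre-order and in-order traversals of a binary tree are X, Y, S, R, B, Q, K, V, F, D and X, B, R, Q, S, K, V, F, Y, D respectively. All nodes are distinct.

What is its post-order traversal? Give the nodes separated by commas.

The first element of pre-order is the root; it splits in-order into left and right subtrees.
Root X: left subtree has 0 nodes { }, right has 9 {B, R, Q, S, K, V, F, Y, D}.
  Root Y: left subtree has 7 nodes {B, R, Q, S, K, V, F}, right has 1 {D}.
    Root S: left subtree has 3 nodes {B, R, Q}, right has 3 {K, V, F}.
      Root R: left subtree has 1 node {B}, right has 1 {Q}.
      Root K: left subtree has 0 nodes { }, right has 2 {V, F}.
        Root V: left subtree has 0 nodes { }, right has 1 {F}.

B, Q, R, F, V, K, S, D, Y, X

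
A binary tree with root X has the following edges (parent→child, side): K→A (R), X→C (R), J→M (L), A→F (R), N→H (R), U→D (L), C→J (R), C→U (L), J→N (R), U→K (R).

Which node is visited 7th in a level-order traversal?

Level-order visits nodes level by level from the root, left to right within each level.
Level 0: X
Level 1: C
Level 2: U, J
Level 3: D, K, M, N
Level 4: A, H
Level 5: F
Full level-order sequence: X, C, U, J, D, K, M, N, A, H, F.

M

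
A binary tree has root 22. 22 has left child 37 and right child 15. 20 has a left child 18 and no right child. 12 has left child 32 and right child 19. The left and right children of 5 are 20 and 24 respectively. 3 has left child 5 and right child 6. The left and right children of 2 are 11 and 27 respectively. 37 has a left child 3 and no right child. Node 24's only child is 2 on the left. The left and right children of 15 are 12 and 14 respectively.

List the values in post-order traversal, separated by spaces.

Post-order visits the left subtree, then the right subtree, then the node.
At 22: go left to 37.
  At 37: go left to 3.
    At 3: go left to 5.
      At 5: go left to 20.
        At 20: go left to 18.
          18 is a leaf — visit 18.
        At 20: no right child.
        Visit 20.
      At 5: go right to 24.
        At 24: go left to 2.
          At 2: go left to 11.
            11 is a leaf — visit 11.
          At 2: go right to 27.
            27 is a leaf — visit 27.
          Visit 2.
        At 24: no right child.
        Visit 24.
      Visit 5.
    At 3: go right to 6.
      6 is a leaf — visit 6.
    Visit 3.
  At 37: no right child.
  Visit 37.
At 22: go right to 15.
  At 15: go left to 12.
    At 12: go left to 32.
      32 is a leaf — visit 32.
    At 12: go right to 19.
      19 is a leaf — visit 19.
    Visit 12.
  At 15: go right to 14.
    14 is a leaf — visit 14.
  Visit 15.
Visit 22.

18 20 11 27 2 24 5 6 3 37 32 19 12 14 15 22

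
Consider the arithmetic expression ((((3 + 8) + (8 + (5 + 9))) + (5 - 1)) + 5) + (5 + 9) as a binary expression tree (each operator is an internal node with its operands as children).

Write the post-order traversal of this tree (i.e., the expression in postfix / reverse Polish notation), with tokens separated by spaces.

3 8 + 8 5 9 + + + 5 1 - + 5 + 5 9 + +

Post-order on an expression tree gives postfix notation: for each operator, emit left operand, right operand, then the operator.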